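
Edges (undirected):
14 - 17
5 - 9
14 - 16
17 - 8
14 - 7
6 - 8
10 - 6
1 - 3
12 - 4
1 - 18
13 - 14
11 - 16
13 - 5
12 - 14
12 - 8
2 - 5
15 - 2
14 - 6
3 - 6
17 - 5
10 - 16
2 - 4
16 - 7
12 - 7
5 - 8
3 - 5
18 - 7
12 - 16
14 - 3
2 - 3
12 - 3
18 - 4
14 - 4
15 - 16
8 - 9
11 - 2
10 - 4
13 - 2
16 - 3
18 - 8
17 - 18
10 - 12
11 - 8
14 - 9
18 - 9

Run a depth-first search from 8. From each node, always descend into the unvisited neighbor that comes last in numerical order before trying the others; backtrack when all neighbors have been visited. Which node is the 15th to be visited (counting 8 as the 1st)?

4

Visit 8
8 → 18
18 → 17
17 → 14
14 → 16
16 → 15
15 → 2
2 → 13
13 → 5
5 → 9
5 → 3
3 → 12
12 → 10
10 → 6
10 → 4
12 → 7
3 → 1
2 → 11

Visit order: 8, 18, 17, 14, 16, 15, 2, 13, 5, 9, 3, 12, 10, 6, 4, 7, 1, 11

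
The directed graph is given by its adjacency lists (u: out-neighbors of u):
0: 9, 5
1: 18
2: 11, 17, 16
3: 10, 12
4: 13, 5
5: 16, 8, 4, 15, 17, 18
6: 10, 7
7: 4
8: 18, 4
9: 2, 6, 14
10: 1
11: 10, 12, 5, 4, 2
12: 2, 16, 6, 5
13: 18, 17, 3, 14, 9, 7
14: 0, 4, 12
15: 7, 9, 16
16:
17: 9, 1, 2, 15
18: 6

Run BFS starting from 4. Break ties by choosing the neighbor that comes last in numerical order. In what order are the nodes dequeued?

4 → 13 → 5 → 18 → 17 → 14 → 9 → 7 → 3 → 16 → 15 → 8 → 6 → 2 → 1 → 12 → 0 → 10 → 11

Visit 4; enqueue 13, 5 → queue [13, 5]
Visit 13; enqueue 18, 17, 14, 9, 7, 3 → queue [5, 18, 17, 14, 9, 7, 3]
Visit 5; enqueue 16, 15, 8 → queue [18, 17, 14, 9, 7, 3, 16, 15, 8]
Visit 18; enqueue 6 → queue [17, 14, 9, 7, 3, 16, 15, 8, 6]
Visit 17; enqueue 2, 1 → queue [14, 9, 7, 3, 16, 15, 8, 6, 2, 1]
Visit 14; enqueue 12, 0 → queue [9, 7, 3, 16, 15, 8, 6, 2, 1, 12, 0]
Visit 9 → queue [7, 3, 16, 15, 8, 6, 2, 1, 12, 0]
Visit 7 → queue [3, 16, 15, 8, 6, 2, 1, 12, 0]
Visit 3; enqueue 10 → queue [16, 15, 8, 6, 2, 1, 12, 0, 10]
Visit 16 → queue [15, 8, 6, 2, 1, 12, 0, 10]
Visit 15 → queue [8, 6, 2, 1, 12, 0, 10]
Visit 8 → queue [6, 2, 1, 12, 0, 10]
Visit 6 → queue [2, 1, 12, 0, 10]
Visit 2; enqueue 11 → queue [1, 12, 0, 10, 11]
Visit 1 → queue [12, 0, 10, 11]
Visit 12 → queue [0, 10, 11]
Visit 0 → queue [10, 11]
Visit 10 → queue [11]
Visit 11 → queue []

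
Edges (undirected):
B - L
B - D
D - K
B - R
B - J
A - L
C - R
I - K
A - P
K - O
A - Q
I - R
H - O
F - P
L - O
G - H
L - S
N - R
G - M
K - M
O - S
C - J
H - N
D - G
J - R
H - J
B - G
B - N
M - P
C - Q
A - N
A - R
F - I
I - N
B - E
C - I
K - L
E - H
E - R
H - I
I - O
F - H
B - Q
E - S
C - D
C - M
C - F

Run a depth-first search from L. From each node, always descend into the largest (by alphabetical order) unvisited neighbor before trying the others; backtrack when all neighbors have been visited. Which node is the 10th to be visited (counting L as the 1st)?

Visit L
L → S
S → O
O → K
K → M
M → P
P → F
F → I
I → R
R → N
N → H
H → J
J → C
C → Q
Q → B
B → G
G → D
B → E
Q → A

Visit order: L, S, O, K, M, P, F, I, R, N, H, J, C, Q, B, G, D, E, A

N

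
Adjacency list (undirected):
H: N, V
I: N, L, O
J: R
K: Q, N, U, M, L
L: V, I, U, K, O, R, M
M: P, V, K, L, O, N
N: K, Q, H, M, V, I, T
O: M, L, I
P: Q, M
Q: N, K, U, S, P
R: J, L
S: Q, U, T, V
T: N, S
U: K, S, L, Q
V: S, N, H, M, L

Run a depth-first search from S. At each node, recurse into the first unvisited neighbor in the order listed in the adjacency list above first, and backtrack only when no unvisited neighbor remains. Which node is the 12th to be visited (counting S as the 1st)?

Visit S
S → Q
Q → N
N → K
K → U
U → L
L → V
V → H
V → M
M → P
M → O
O → I
L → R
R → J
N → T

Visit order: S, Q, N, K, U, L, V, H, M, P, O, I, R, J, T

I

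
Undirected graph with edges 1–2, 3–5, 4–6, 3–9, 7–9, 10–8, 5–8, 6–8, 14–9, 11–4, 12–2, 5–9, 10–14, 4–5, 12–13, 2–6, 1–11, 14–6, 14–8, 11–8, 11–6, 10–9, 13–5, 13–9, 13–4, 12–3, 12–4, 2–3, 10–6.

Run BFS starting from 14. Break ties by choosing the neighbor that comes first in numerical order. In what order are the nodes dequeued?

Visit 14; enqueue 6, 8, 9, 10 → queue [6, 8, 9, 10]
Visit 6; enqueue 2, 4, 11 → queue [8, 9, 10, 2, 4, 11]
Visit 8; enqueue 5 → queue [9, 10, 2, 4, 11, 5]
Visit 9; enqueue 3, 7, 13 → queue [10, 2, 4, 11, 5, 3, 7, 13]
Visit 10 → queue [2, 4, 11, 5, 3, 7, 13]
Visit 2; enqueue 1, 12 → queue [4, 11, 5, 3, 7, 13, 1, 12]
Visit 4 → queue [11, 5, 3, 7, 13, 1, 12]
Visit 11 → queue [5, 3, 7, 13, 1, 12]
Visit 5 → queue [3, 7, 13, 1, 12]
Visit 3 → queue [7, 13, 1, 12]
Visit 7 → queue [13, 1, 12]
Visit 13 → queue [1, 12]
Visit 1 → queue [12]
Visit 12 → queue []

14 6 8 9 10 2 4 11 5 3 7 13 1 12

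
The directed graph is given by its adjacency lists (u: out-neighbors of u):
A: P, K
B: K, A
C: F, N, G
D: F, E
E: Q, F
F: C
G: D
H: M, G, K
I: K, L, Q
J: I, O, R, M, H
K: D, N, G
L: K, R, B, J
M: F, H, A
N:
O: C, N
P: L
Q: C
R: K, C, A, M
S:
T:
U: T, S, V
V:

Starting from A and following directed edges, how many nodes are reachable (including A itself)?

18

BFS from A visits: A, P, K, L, D, N, G, R, B, J, F, E, C, M, I, O, H, Q
Reachable nodes: 18 of 22 total.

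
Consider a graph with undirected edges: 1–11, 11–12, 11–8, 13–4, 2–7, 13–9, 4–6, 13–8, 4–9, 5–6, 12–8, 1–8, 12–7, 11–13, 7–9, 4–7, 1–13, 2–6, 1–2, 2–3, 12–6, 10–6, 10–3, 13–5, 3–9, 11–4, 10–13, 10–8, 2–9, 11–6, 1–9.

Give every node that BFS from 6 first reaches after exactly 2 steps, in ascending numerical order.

Level 0: 6
Level 1: 2, 4, 5, 10, 11, 12
Level 2: 1, 3, 7, 8, 9, 13

1, 3, 7, 8, 9, 13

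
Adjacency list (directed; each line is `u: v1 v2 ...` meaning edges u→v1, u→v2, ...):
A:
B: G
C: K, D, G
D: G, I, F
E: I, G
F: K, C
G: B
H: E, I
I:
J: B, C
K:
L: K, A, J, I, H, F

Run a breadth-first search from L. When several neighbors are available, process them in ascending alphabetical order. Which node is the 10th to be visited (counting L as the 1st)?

Visit L; enqueue A, F, H, I, J, K → queue [A, F, H, I, J, K]
Visit A → queue [F, H, I, J, K]
Visit F; enqueue C → queue [H, I, J, K, C]
Visit H; enqueue E → queue [I, J, K, C, E]
Visit I → queue [J, K, C, E]
Visit J; enqueue B → queue [K, C, E, B]
Visit K → queue [C, E, B]
Visit C; enqueue D, G → queue [E, B, D, G]
Visit E → queue [B, D, G]
Visit B → queue [D, G]
Visit D → queue [G]
Visit G → queue []

Visit order: L, A, F, H, I, J, K, C, E, B, D, G

B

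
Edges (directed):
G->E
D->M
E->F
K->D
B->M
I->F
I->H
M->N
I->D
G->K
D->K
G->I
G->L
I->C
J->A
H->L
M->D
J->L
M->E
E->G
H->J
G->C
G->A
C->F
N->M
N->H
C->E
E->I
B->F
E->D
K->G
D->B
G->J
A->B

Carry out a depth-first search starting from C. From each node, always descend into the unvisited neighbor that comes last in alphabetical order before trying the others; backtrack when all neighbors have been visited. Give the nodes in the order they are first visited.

C F E I H L J A B M N D K G

Visit C
C → F
C → E
E → I
I → H
H → L
H → J
J → A
A → B
B → M
M → N
M → D
D → K
K → G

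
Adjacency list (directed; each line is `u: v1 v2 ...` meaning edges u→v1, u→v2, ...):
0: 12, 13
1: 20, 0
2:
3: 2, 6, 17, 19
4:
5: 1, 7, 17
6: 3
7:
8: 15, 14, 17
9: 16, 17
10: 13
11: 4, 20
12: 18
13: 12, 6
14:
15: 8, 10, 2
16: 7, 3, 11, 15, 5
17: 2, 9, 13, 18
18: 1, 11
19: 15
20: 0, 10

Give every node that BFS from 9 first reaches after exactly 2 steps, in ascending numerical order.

2, 3, 5, 7, 11, 13, 15, 18

Level 0: 9
Level 1: 16, 17
Level 2: 2, 3, 5, 7, 11, 13, 15, 18
Level 3: 1, 4, 6, 8, 10, 12, 19, 20
Level 4: 0, 14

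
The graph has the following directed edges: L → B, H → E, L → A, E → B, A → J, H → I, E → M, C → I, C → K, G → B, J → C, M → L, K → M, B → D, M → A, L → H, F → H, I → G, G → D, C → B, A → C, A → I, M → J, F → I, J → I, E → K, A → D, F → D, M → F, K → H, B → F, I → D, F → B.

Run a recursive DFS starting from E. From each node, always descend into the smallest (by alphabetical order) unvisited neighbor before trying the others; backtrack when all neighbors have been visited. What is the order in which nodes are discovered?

E, B, D, F, H, I, G, K, M, A, C, J, L

Visit E
E → B
B → D
B → F
F → H
H → I
I → G
E → K
K → M
M → A
A → C
A → J
M → L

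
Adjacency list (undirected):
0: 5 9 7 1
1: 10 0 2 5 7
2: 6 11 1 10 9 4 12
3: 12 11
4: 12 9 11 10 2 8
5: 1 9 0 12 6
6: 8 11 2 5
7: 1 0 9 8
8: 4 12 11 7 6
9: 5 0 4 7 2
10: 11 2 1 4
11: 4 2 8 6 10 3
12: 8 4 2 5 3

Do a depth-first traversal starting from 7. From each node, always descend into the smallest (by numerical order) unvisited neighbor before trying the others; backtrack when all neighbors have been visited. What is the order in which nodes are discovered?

7, 0, 1, 2, 4, 8, 6, 5, 9, 12, 3, 11, 10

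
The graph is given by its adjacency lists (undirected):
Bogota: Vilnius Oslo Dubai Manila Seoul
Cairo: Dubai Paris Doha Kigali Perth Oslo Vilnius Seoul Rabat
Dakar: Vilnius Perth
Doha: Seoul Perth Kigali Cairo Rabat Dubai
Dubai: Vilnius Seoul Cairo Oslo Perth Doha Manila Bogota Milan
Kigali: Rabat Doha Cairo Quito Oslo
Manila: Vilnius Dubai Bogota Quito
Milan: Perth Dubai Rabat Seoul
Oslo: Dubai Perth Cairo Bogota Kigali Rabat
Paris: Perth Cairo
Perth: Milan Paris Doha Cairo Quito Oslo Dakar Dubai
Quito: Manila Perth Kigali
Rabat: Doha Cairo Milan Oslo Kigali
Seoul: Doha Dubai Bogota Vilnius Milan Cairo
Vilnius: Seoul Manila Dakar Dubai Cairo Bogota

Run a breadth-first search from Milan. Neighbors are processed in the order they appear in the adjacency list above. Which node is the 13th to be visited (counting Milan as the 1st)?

Manila

Visit Milan; enqueue Perth, Dubai, Rabat, Seoul → queue [Perth, Dubai, Rabat, Seoul]
Visit Perth; enqueue Paris, Doha, Cairo, Quito, Oslo, Dakar → queue [Dubai, Rabat, Seoul, Paris, Doha, Cairo, Quito, Oslo, Dakar]
Visit Dubai; enqueue Vilnius, Manila, Bogota → queue [Rabat, Seoul, Paris, Doha, Cairo, Quito, Oslo, Dakar, Vilnius, Manila, Bogota]
Visit Rabat; enqueue Kigali → queue [Seoul, Paris, Doha, Cairo, Quito, Oslo, Dakar, Vilnius, Manila, Bogota, Kigali]
Visit Seoul → queue [Paris, Doha, Cairo, Quito, Oslo, Dakar, Vilnius, Manila, Bogota, Kigali]
Visit Paris → queue [Doha, Cairo, Quito, Oslo, Dakar, Vilnius, Manila, Bogota, Kigali]
Visit Doha → queue [Cairo, Quito, Oslo, Dakar, Vilnius, Manila, Bogota, Kigali]
Visit Cairo → queue [Quito, Oslo, Dakar, Vilnius, Manila, Bogota, Kigali]
Visit Quito → queue [Oslo, Dakar, Vilnius, Manila, Bogota, Kigali]
Visit Oslo → queue [Dakar, Vilnius, Manila, Bogota, Kigali]
Visit Dakar → queue [Vilnius, Manila, Bogota, Kigali]
Visit Vilnius → queue [Manila, Bogota, Kigali]
Visit Manila → queue [Bogota, Kigali]
Visit Bogota → queue [Kigali]
Visit Kigali → queue []

Visit order: Milan, Perth, Dubai, Rabat, Seoul, Paris, Doha, Cairo, Quito, Oslo, Dakar, Vilnius, Manila, Bogota, Kigali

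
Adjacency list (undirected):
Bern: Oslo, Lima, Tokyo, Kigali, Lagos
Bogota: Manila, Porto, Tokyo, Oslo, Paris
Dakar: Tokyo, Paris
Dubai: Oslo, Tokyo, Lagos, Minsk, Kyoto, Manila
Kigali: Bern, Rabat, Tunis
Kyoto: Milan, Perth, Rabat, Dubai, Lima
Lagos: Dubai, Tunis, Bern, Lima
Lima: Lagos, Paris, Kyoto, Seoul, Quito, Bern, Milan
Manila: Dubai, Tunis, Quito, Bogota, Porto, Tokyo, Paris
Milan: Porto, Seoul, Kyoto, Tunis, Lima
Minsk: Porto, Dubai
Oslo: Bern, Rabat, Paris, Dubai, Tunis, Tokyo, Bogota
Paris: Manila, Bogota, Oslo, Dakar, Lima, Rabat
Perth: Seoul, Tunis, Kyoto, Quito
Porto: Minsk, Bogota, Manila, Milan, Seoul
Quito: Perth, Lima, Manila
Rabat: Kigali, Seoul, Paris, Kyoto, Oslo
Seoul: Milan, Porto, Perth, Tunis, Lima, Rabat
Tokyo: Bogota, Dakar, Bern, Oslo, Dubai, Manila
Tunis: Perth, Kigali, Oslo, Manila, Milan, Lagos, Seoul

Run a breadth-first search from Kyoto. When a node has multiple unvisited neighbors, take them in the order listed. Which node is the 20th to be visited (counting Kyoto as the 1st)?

Visit Kyoto; enqueue Milan, Perth, Rabat, Dubai, Lima → queue [Milan, Perth, Rabat, Dubai, Lima]
Visit Milan; enqueue Porto, Seoul, Tunis → queue [Perth, Rabat, Dubai, Lima, Porto, Seoul, Tunis]
Visit Perth; enqueue Quito → queue [Rabat, Dubai, Lima, Porto, Seoul, Tunis, Quito]
Visit Rabat; enqueue Kigali, Paris, Oslo → queue [Dubai, Lima, Porto, Seoul, Tunis, Quito, Kigali, Paris, Oslo]
Visit Dubai; enqueue Tokyo, Lagos, Minsk, Manila → queue [Lima, Porto, Seoul, Tunis, Quito, Kigali, Paris, Oslo, Tokyo, Lagos, Minsk, Manila]
Visit Lima; enqueue Bern → queue [Porto, Seoul, Tunis, Quito, Kigali, Paris, Oslo, Tokyo, Lagos, Minsk, Manila, Bern]
Visit Porto; enqueue Bogota → queue [Seoul, Tunis, Quito, Kigali, Paris, Oslo, Tokyo, Lagos, Minsk, Manila, Bern, Bogota]
Visit Seoul → queue [Tunis, Quito, Kigali, Paris, Oslo, Tokyo, Lagos, Minsk, Manila, Bern, Bogota]
Visit Tunis → queue [Quito, Kigali, Paris, Oslo, Tokyo, Lagos, Minsk, Manila, Bern, Bogota]
Visit Quito → queue [Kigali, Paris, Oslo, Tokyo, Lagos, Minsk, Manila, Bern, Bogota]
Visit Kigali → queue [Paris, Oslo, Tokyo, Lagos, Minsk, Manila, Bern, Bogota]
Visit Paris; enqueue Dakar → queue [Oslo, Tokyo, Lagos, Minsk, Manila, Bern, Bogota, Dakar]
Visit Oslo → queue [Tokyo, Lagos, Minsk, Manila, Bern, Bogota, Dakar]
Visit Tokyo → queue [Lagos, Minsk, Manila, Bern, Bogota, Dakar]
Visit Lagos → queue [Minsk, Manila, Bern, Bogota, Dakar]
Visit Minsk → queue [Manila, Bern, Bogota, Dakar]
Visit Manila → queue [Bern, Bogota, Dakar]
Visit Bern → queue [Bogota, Dakar]
Visit Bogota → queue [Dakar]
Visit Dakar → queue []

Visit order: Kyoto, Milan, Perth, Rabat, Dubai, Lima, Porto, Seoul, Tunis, Quito, Kigali, Paris, Oslo, Tokyo, Lagos, Minsk, Manila, Bern, Bogota, Dakar

Dakar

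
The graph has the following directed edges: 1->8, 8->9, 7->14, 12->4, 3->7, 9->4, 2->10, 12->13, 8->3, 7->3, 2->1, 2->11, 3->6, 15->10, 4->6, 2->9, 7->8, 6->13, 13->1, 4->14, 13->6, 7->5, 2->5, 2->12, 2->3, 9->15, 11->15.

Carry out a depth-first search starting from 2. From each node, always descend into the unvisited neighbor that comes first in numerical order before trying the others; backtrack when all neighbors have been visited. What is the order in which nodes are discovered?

Visit 2
2 → 1
1 → 8
8 → 3
3 → 6
6 → 13
3 → 7
7 → 5
7 → 14
8 → 9
9 → 4
9 → 15
15 → 10
2 → 11
2 → 12

2 → 1 → 8 → 3 → 6 → 13 → 7 → 5 → 14 → 9 → 4 → 15 → 10 → 11 → 12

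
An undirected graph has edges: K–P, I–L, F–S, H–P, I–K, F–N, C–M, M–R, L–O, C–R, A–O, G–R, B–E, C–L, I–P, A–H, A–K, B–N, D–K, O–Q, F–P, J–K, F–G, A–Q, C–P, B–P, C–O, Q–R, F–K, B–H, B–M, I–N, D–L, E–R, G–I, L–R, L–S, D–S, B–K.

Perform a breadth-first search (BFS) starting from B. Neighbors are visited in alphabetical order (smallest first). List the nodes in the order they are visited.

Visit B; enqueue E, H, K, M, N, P → queue [E, H, K, M, N, P]
Visit E; enqueue R → queue [H, K, M, N, P, R]
Visit H; enqueue A → queue [K, M, N, P, R, A]
Visit K; enqueue D, F, I, J → queue [M, N, P, R, A, D, F, I, J]
Visit M; enqueue C → queue [N, P, R, A, D, F, I, J, C]
Visit N → queue [P, R, A, D, F, I, J, C]
Visit P → queue [R, A, D, F, I, J, C]
Visit R; enqueue G, L, Q → queue [A, D, F, I, J, C, G, L, Q]
Visit A; enqueue O → queue [D, F, I, J, C, G, L, Q, O]
Visit D; enqueue S → queue [F, I, J, C, G, L, Q, O, S]
Visit F → queue [I, J, C, G, L, Q, O, S]
Visit I → queue [J, C, G, L, Q, O, S]
Visit J → queue [C, G, L, Q, O, S]
Visit C → queue [G, L, Q, O, S]
Visit G → queue [L, Q, O, S]
Visit L → queue [Q, O, S]
Visit Q → queue [O, S]
Visit O → queue [S]
Visit S → queue []

B, E, H, K, M, N, P, R, A, D, F, I, J, C, G, L, Q, O, S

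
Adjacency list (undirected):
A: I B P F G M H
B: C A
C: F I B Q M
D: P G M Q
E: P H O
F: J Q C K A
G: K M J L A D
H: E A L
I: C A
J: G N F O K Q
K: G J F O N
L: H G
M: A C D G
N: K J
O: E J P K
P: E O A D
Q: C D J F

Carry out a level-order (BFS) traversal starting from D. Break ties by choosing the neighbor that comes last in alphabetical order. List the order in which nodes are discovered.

D -> Q -> P -> M -> G -> J -> F -> C -> O -> E -> A -> L -> K -> N -> I -> B -> H

Visit D; enqueue Q, P, M, G → queue [Q, P, M, G]
Visit Q; enqueue J, F, C → queue [P, M, G, J, F, C]
Visit P; enqueue O, E, A → queue [M, G, J, F, C, O, E, A]
Visit M → queue [G, J, F, C, O, E, A]
Visit G; enqueue L, K → queue [J, F, C, O, E, A, L, K]
Visit J; enqueue N → queue [F, C, O, E, A, L, K, N]
Visit F → queue [C, O, E, A, L, K, N]
Visit C; enqueue I, B → queue [O, E, A, L, K, N, I, B]
Visit O → queue [E, A, L, K, N, I, B]
Visit E; enqueue H → queue [A, L, K, N, I, B, H]
Visit A → queue [L, K, N, I, B, H]
Visit L → queue [K, N, I, B, H]
Visit K → queue [N, I, B, H]
Visit N → queue [I, B, H]
Visit I → queue [B, H]
Visit B → queue [H]
Visit H → queue []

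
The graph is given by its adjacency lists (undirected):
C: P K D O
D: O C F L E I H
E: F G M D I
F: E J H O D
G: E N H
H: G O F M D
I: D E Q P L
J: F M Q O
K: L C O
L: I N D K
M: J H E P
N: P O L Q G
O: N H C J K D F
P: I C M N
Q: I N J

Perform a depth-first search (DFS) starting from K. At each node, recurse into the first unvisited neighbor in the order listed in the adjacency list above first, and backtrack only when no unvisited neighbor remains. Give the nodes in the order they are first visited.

Visit K
K → L
L → I
I → D
D → O
O → N
N → P
P → C
P → M
M → J
J → F
F → E
E → G
G → H
J → Q

K, L, I, D, O, N, P, C, M, J, F, E, G, H, Q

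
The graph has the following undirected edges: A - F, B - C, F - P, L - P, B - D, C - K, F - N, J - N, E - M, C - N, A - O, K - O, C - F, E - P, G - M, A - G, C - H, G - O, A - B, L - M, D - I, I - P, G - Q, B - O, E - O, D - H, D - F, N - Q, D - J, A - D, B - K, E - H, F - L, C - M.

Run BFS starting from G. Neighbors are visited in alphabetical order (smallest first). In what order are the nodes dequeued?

G → A → M → O → Q → B → D → F → C → E → L → K → N → H → I → J → P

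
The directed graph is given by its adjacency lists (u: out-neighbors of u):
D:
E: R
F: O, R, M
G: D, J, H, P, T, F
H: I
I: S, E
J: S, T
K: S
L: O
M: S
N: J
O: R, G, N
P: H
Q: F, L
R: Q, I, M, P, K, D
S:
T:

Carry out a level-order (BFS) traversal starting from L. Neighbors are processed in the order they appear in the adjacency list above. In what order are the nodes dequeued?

L, O, R, G, N, Q, I, M, P, K, D, J, H, T, F, S, E

Visit L; enqueue O → queue [O]
Visit O; enqueue R, G, N → queue [R, G, N]
Visit R; enqueue Q, I, M, P, K, D → queue [G, N, Q, I, M, P, K, D]
Visit G; enqueue J, H, T, F → queue [N, Q, I, M, P, K, D, J, H, T, F]
Visit N → queue [Q, I, M, P, K, D, J, H, T, F]
Visit Q → queue [I, M, P, K, D, J, H, T, F]
Visit I; enqueue S, E → queue [M, P, K, D, J, H, T, F, S, E]
Visit M → queue [P, K, D, J, H, T, F, S, E]
Visit P → queue [K, D, J, H, T, F, S, E]
Visit K → queue [D, J, H, T, F, S, E]
Visit D → queue [J, H, T, F, S, E]
Visit J → queue [H, T, F, S, E]
Visit H → queue [T, F, S, E]
Visit T → queue [F, S, E]
Visit F → queue [S, E]
Visit S → queue [E]
Visit E → queue []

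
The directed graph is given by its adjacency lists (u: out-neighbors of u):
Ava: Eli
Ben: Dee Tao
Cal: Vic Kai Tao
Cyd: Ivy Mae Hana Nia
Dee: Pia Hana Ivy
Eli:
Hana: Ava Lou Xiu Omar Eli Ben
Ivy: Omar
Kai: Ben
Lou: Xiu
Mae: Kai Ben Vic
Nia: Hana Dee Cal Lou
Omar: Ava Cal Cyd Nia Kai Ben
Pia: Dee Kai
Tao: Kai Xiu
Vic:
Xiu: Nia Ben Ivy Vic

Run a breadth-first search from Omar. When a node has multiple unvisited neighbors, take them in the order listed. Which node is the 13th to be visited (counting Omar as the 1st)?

Hana

Visit Omar; enqueue Ava, Cal, Cyd, Nia, Kai, Ben → queue [Ava, Cal, Cyd, Nia, Kai, Ben]
Visit Ava; enqueue Eli → queue [Cal, Cyd, Nia, Kai, Ben, Eli]
Visit Cal; enqueue Vic, Tao → queue [Cyd, Nia, Kai, Ben, Eli, Vic, Tao]
Visit Cyd; enqueue Ivy, Mae, Hana → queue [Nia, Kai, Ben, Eli, Vic, Tao, Ivy, Mae, Hana]
Visit Nia; enqueue Dee, Lou → queue [Kai, Ben, Eli, Vic, Tao, Ivy, Mae, Hana, Dee, Lou]
Visit Kai → queue [Ben, Eli, Vic, Tao, Ivy, Mae, Hana, Dee, Lou]
Visit Ben → queue [Eli, Vic, Tao, Ivy, Mae, Hana, Dee, Lou]
Visit Eli → queue [Vic, Tao, Ivy, Mae, Hana, Dee, Lou]
Visit Vic → queue [Tao, Ivy, Mae, Hana, Dee, Lou]
Visit Tao; enqueue Xiu → queue [Ivy, Mae, Hana, Dee, Lou, Xiu]
Visit Ivy → queue [Mae, Hana, Dee, Lou, Xiu]
Visit Mae → queue [Hana, Dee, Lou, Xiu]
Visit Hana → queue [Dee, Lou, Xiu]
Visit Dee; enqueue Pia → queue [Lou, Xiu, Pia]
Visit Lou → queue [Xiu, Pia]
Visit Xiu → queue [Pia]
Visit Pia → queue []

Visit order: Omar, Ava, Cal, Cyd, Nia, Kai, Ben, Eli, Vic, Tao, Ivy, Mae, Hana, Dee, Lou, Xiu, Pia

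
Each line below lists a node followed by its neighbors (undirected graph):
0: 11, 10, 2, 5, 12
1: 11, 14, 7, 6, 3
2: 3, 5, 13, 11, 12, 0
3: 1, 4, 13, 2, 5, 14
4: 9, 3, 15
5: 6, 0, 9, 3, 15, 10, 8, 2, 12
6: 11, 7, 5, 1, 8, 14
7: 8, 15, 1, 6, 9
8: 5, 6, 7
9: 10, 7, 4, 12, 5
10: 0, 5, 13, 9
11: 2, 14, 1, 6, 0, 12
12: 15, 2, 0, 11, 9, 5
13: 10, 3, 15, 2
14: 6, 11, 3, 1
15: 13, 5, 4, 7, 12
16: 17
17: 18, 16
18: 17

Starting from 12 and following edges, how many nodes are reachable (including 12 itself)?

16

BFS from 12 visits: 12, 15, 2, 0, 11, 9, 5, 13, 4, 7, 3, 10, 14, 1, 6, 8
Reachable nodes: 16 of 19 total.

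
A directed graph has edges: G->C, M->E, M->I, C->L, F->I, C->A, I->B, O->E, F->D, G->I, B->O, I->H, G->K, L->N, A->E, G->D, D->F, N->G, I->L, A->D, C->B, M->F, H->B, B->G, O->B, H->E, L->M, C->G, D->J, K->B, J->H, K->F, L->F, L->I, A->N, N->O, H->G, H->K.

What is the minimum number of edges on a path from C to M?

2

Level 0: C
Level 1: A, B, G, L
Level 2: D, E, F, I, K, M, N, O
Level 3: H, J
M first appears at level 2.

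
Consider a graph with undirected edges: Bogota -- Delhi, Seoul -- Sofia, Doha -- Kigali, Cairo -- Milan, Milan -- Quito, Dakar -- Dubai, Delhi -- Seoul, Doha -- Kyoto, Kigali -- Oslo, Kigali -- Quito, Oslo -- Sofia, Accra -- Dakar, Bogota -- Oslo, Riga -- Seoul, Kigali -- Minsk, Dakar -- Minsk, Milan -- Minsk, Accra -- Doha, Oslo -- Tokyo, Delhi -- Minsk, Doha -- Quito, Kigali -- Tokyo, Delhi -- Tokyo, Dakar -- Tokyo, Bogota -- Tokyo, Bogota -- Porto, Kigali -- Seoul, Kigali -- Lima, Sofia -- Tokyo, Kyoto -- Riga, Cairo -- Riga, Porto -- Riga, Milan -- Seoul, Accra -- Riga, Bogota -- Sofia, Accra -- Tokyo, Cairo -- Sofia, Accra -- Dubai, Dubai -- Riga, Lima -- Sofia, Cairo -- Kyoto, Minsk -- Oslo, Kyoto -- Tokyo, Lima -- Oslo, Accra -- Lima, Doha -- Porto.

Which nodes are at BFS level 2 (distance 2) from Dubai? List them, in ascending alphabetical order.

Level 0: Dubai
Level 1: Accra, Dakar, Riga
Level 2: Cairo, Doha, Kyoto, Lima, Minsk, Porto, Seoul, Tokyo
Level 3: Bogota, Delhi, Kigali, Milan, Oslo, Quito, Sofia

Cairo, Doha, Kyoto, Lima, Minsk, Porto, Seoul, Tokyo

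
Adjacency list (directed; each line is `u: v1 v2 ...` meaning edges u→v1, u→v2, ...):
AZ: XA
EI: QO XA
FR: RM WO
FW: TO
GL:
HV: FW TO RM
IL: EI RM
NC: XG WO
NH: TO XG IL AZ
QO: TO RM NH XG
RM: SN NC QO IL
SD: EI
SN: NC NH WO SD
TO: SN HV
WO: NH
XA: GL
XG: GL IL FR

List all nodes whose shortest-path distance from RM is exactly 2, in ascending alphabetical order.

Level 0: RM
Level 1: IL, NC, QO, SN
Level 2: EI, NH, SD, TO, WO, XG
Level 3: AZ, FR, GL, HV, XA
Level 4: FW

EI, NH, SD, TO, WO, XG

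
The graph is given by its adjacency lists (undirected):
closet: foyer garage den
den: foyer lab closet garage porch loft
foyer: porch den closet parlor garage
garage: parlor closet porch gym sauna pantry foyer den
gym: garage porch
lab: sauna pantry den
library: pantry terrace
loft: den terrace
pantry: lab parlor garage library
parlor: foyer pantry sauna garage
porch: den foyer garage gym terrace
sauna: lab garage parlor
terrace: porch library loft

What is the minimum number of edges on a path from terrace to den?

2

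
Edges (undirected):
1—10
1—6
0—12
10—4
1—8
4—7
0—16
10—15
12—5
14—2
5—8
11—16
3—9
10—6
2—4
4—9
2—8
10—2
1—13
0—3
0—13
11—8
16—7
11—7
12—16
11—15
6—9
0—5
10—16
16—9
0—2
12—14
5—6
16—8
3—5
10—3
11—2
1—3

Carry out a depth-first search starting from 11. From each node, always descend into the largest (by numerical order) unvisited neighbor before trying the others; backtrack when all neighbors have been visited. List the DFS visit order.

Visit 11
11 → 16
16 → 12
12 → 14
14 → 2
2 → 10
10 → 15
10 → 6
6 → 9
9 → 4
4 → 7
9 → 3
3 → 5
5 → 8
8 → 1
1 → 13
13 → 0

11 -> 16 -> 12 -> 14 -> 2 -> 10 -> 15 -> 6 -> 9 -> 4 -> 7 -> 3 -> 5 -> 8 -> 1 -> 13 -> 0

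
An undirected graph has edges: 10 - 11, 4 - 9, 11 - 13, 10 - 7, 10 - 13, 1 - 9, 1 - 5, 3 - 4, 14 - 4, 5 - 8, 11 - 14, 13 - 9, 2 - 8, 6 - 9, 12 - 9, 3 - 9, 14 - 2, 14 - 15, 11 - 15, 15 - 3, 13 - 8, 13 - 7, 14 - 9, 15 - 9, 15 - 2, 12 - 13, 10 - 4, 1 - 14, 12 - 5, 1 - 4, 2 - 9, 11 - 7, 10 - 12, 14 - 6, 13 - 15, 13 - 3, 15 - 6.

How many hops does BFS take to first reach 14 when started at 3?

Level 0: 3
Level 1: 4, 9, 13, 15
Level 2: 1, 2, 6, 7, 8, 10, 11, 12, 14
Level 3: 5
14 first appears at level 2.

2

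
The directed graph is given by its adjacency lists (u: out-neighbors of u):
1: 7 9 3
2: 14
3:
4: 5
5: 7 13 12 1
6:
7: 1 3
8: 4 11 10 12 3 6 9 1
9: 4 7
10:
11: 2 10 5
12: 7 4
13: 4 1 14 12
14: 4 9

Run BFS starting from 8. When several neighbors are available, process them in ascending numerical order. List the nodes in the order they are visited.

8 1 3 4 6 9 10 11 12 7 5 2 13 14

Visit 8; enqueue 1, 3, 4, 6, 9, 10, 11, 12 → queue [1, 3, 4, 6, 9, 10, 11, 12]
Visit 1; enqueue 7 → queue [3, 4, 6, 9, 10, 11, 12, 7]
Visit 3 → queue [4, 6, 9, 10, 11, 12, 7]
Visit 4; enqueue 5 → queue [6, 9, 10, 11, 12, 7, 5]
Visit 6 → queue [9, 10, 11, 12, 7, 5]
Visit 9 → queue [10, 11, 12, 7, 5]
Visit 10 → queue [11, 12, 7, 5]
Visit 11; enqueue 2 → queue [12, 7, 5, 2]
Visit 12 → queue [7, 5, 2]
Visit 7 → queue [5, 2]
Visit 5; enqueue 13 → queue [2, 13]
Visit 2; enqueue 14 → queue [13, 14]
Visit 13 → queue [14]
Visit 14 → queue []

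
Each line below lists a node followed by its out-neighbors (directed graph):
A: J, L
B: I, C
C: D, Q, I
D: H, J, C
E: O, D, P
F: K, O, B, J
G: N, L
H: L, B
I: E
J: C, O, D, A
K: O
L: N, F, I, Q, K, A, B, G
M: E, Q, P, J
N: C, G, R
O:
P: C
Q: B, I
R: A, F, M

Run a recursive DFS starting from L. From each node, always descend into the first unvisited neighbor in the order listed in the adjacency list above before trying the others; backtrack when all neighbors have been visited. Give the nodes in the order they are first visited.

Visit L
L → N
N → C
C → D
D → H
H → B
B → I
I → E
E → O
E → P
D → J
J → A
C → Q
N → G
N → R
R → F
F → K
R → M

L N C D H B I E O P J A Q G R F K M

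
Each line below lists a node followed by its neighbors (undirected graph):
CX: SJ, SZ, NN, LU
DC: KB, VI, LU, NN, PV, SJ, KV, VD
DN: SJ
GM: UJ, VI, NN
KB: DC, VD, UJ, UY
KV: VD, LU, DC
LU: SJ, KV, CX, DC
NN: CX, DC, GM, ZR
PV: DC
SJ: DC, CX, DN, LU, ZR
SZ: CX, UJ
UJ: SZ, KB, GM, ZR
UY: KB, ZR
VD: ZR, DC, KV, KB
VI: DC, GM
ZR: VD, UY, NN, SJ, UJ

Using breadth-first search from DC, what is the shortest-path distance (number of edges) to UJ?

Level 0: DC
Level 1: KB, KV, LU, NN, PV, SJ, VD, VI
Level 2: CX, DN, GM, UJ, UY, ZR
Level 3: SZ
UJ first appears at level 2.

2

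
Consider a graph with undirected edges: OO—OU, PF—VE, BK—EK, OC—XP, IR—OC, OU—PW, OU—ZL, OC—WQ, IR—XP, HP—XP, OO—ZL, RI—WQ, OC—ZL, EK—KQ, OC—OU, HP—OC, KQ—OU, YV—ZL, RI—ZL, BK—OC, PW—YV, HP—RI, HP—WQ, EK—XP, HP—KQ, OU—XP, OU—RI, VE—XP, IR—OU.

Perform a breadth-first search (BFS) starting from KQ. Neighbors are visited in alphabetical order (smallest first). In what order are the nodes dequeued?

KQ, EK, HP, OU, BK, XP, OC, RI, WQ, IR, OO, PW, ZL, VE, YV, PF

Visit KQ; enqueue EK, HP, OU → queue [EK, HP, OU]
Visit EK; enqueue BK, XP → queue [HP, OU, BK, XP]
Visit HP; enqueue OC, RI, WQ → queue [OU, BK, XP, OC, RI, WQ]
Visit OU; enqueue IR, OO, PW, ZL → queue [BK, XP, OC, RI, WQ, IR, OO, PW, ZL]
Visit BK → queue [XP, OC, RI, WQ, IR, OO, PW, ZL]
Visit XP; enqueue VE → queue [OC, RI, WQ, IR, OO, PW, ZL, VE]
Visit OC → queue [RI, WQ, IR, OO, PW, ZL, VE]
Visit RI → queue [WQ, IR, OO, PW, ZL, VE]
Visit WQ → queue [IR, OO, PW, ZL, VE]
Visit IR → queue [OO, PW, ZL, VE]
Visit OO → queue [PW, ZL, VE]
Visit PW; enqueue YV → queue [ZL, VE, YV]
Visit ZL → queue [VE, YV]
Visit VE; enqueue PF → queue [YV, PF]
Visit YV → queue [PF]
Visit PF → queue []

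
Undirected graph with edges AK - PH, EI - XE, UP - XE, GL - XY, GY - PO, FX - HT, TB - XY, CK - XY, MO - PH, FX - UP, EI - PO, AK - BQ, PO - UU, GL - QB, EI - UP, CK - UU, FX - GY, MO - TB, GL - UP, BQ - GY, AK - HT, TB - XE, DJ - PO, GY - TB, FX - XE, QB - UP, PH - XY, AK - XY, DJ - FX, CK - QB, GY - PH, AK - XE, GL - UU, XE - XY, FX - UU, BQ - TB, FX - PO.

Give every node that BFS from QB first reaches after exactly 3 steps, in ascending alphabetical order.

AK, DJ, GY, HT, PH, PO, TB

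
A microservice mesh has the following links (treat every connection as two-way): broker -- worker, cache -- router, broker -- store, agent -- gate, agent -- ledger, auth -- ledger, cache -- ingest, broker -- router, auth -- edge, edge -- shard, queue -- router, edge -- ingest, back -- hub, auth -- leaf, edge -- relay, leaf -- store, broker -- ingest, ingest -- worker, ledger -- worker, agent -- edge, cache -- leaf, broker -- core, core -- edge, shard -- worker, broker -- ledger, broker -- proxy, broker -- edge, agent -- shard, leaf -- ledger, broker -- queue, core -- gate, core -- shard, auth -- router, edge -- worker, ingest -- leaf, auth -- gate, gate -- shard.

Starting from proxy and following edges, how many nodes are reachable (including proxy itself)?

17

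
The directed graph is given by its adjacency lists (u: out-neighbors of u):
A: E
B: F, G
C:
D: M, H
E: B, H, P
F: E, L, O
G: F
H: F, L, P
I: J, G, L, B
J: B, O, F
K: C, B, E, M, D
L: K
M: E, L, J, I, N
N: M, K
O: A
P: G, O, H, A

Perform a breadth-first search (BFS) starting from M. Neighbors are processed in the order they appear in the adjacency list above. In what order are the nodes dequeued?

M, E, L, J, I, N, B, H, P, K, O, F, G, A, C, D

Visit M; enqueue E, L, J, I, N → queue [E, L, J, I, N]
Visit E; enqueue B, H, P → queue [L, J, I, N, B, H, P]
Visit L; enqueue K → queue [J, I, N, B, H, P, K]
Visit J; enqueue O, F → queue [I, N, B, H, P, K, O, F]
Visit I; enqueue G → queue [N, B, H, P, K, O, F, G]
Visit N → queue [B, H, P, K, O, F, G]
Visit B → queue [H, P, K, O, F, G]
Visit H → queue [P, K, O, F, G]
Visit P; enqueue A → queue [K, O, F, G, A]
Visit K; enqueue C, D → queue [O, F, G, A, C, D]
Visit O → queue [F, G, A, C, D]
Visit F → queue [G, A, C, D]
Visit G → queue [A, C, D]
Visit A → queue [C, D]
Visit C → queue [D]
Visit D → queue []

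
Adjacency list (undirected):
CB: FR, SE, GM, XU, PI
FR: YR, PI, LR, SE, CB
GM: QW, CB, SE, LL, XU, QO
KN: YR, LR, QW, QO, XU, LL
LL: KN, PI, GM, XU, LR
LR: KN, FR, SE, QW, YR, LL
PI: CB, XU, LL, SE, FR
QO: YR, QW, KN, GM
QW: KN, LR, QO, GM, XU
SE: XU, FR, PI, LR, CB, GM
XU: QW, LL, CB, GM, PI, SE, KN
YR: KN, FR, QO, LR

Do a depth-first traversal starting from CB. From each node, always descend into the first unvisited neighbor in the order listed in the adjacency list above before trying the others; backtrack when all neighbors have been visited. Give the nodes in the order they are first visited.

Visit CB
CB → FR
FR → YR
YR → KN
KN → LR
LR → SE
SE → XU
XU → QW
QW → QO
QO → GM
GM → LL
LL → PI

CB → FR → YR → KN → LR → SE → XU → QW → QO → GM → LL → PI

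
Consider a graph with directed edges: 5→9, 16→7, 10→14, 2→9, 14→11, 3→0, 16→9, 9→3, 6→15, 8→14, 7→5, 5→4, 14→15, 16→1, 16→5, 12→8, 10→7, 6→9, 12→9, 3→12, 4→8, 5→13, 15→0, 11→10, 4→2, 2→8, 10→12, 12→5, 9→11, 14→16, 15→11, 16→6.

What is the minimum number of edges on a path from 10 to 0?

Level 0: 10
Level 1: 7, 12, 14
Level 2: 5, 8, 9, 11, 15, 16
Level 3: 0, 1, 3, 4, 6, 13
Level 4: 2
0 first appears at level 3.

3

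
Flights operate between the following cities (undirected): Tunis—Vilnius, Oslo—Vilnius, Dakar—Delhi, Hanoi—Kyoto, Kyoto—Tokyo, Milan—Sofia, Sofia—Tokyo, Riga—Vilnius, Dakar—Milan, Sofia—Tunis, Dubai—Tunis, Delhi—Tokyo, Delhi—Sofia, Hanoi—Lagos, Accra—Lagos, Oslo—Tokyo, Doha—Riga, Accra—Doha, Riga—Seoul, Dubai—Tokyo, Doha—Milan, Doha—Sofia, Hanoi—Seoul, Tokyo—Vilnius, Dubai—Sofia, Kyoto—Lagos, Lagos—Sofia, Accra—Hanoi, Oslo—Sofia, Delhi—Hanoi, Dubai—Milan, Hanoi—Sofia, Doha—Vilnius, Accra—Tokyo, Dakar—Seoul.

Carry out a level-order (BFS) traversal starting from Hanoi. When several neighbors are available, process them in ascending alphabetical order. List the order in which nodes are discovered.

Hanoi -> Accra -> Delhi -> Kyoto -> Lagos -> Seoul -> Sofia -> Doha -> Tokyo -> Dakar -> Riga -> Dubai -> Milan -> Oslo -> Tunis -> Vilnius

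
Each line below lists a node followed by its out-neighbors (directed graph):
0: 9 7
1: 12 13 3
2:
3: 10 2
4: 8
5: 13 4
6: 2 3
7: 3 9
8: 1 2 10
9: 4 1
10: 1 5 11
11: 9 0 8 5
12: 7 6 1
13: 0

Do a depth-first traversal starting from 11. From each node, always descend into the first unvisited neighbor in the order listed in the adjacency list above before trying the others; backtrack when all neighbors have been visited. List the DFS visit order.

Visit 11
11 → 9
9 → 4
4 → 8
8 → 1
1 → 12
12 → 7
7 → 3
3 → 10
10 → 5
5 → 13
13 → 0
3 → 2
12 → 6

11 9 4 8 1 12 7 3 10 5 13 0 2 6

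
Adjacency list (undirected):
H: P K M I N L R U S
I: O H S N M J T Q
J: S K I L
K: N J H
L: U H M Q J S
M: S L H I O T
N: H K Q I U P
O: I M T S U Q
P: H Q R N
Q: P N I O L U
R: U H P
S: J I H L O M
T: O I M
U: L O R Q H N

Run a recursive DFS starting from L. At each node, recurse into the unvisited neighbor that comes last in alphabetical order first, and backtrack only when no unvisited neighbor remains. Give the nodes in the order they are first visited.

L U R P Q O T M S J K N I H

Visit L
L → U
U → R
R → P
P → Q
Q → O
O → T
T → M
M → S
S → J
J → K
K → N
N → I
I → H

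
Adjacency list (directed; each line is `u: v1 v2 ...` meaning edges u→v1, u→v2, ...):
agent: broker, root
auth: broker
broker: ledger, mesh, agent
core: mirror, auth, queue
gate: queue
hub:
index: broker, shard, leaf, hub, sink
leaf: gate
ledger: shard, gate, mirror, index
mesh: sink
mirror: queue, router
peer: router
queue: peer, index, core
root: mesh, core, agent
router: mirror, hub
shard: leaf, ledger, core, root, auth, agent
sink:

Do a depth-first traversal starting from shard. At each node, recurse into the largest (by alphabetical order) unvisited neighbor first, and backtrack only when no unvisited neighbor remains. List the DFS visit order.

shard -> root -> mesh -> sink -> core -> queue -> peer -> router -> mirror -> hub -> index -> leaf -> gate -> broker -> ledger -> agent -> auth

Visit shard
shard → root
root → mesh
mesh → sink
root → core
core → queue
queue → peer
peer → router
router → mirror
router → hub
queue → index
index → leaf
leaf → gate
index → broker
broker → ledger
broker → agent
core → auth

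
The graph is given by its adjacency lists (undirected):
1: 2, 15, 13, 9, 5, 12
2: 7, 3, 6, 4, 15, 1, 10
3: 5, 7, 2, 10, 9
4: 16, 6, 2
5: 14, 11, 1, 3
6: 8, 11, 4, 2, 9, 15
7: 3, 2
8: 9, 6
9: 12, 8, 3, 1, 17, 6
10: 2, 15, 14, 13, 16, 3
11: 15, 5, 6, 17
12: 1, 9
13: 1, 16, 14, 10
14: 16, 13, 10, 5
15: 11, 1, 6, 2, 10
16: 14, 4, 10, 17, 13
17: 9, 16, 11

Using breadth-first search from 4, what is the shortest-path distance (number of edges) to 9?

2

Level 0: 4
Level 1: 2, 6, 16
Level 2: 1, 3, 7, 8, 9, 10, 11, 13, 14, 15, 17
Level 3: 5, 12
9 first appears at level 2.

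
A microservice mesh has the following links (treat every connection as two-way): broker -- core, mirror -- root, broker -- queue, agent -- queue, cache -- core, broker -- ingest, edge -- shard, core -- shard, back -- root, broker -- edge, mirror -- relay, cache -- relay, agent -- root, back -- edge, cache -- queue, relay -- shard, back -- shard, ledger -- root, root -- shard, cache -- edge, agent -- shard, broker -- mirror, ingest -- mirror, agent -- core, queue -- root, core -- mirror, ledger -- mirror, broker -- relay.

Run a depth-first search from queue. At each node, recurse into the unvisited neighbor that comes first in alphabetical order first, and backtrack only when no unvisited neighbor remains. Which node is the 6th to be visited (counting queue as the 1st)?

back

Visit queue
queue → agent
agent → core
core → broker
broker → edge
edge → back
back → root
root → ledger
ledger → mirror
mirror → ingest
mirror → relay
relay → cache
relay → shard

Visit order: queue, agent, core, broker, edge, back, root, ledger, mirror, ingest, relay, cache, shard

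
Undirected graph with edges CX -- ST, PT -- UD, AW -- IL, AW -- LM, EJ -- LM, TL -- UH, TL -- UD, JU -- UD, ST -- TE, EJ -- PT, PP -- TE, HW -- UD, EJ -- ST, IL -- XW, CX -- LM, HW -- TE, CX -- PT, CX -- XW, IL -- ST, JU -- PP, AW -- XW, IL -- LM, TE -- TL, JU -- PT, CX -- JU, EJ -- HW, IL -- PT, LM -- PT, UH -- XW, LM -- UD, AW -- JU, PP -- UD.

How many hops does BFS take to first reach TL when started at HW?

Level 0: HW
Level 1: EJ, TE, UD
Level 2: JU, LM, PP, PT, ST, TL
Level 3: AW, CX, IL, UH
Level 4: XW
TL first appears at level 2.

2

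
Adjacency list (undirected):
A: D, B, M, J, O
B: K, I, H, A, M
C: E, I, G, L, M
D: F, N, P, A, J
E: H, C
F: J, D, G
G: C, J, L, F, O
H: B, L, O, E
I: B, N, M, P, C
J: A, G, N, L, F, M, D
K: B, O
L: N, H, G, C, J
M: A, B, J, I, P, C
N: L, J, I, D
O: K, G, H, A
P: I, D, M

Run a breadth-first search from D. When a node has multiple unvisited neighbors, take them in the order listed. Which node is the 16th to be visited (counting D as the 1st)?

Visit D; enqueue F, N, P, A, J → queue [F, N, P, A, J]
Visit F; enqueue G → queue [N, P, A, J, G]
Visit N; enqueue L, I → queue [P, A, J, G, L, I]
Visit P; enqueue M → queue [A, J, G, L, I, M]
Visit A; enqueue B, O → queue [J, G, L, I, M, B, O]
Visit J → queue [G, L, I, M, B, O]
Visit G; enqueue C → queue [L, I, M, B, O, C]
Visit L; enqueue H → queue [I, M, B, O, C, H]
Visit I → queue [M, B, O, C, H]
Visit M → queue [B, O, C, H]
Visit B; enqueue K → queue [O, C, H, K]
Visit O → queue [C, H, K]
Visit C; enqueue E → queue [H, K, E]
Visit H → queue [K, E]
Visit K → queue [E]
Visit E → queue []

Visit order: D, F, N, P, A, J, G, L, I, M, B, O, C, H, K, E

E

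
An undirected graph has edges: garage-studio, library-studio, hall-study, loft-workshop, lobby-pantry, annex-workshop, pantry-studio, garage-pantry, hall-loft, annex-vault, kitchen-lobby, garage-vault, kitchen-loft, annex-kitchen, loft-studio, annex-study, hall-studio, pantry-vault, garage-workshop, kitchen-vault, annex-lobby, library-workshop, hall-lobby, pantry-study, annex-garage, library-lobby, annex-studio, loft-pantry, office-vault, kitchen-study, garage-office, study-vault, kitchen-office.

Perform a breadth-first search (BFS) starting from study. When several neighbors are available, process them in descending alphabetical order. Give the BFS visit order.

Visit study; enqueue vault, pantry, kitchen, hall, annex → queue [vault, pantry, kitchen, hall, annex]
Visit vault; enqueue office, garage → queue [pantry, kitchen, hall, annex, office, garage]
Visit pantry; enqueue studio, loft, lobby → queue [kitchen, hall, annex, office, garage, studio, loft, lobby]
Visit kitchen → queue [hall, annex, office, garage, studio, loft, lobby]
Visit hall → queue [annex, office, garage, studio, loft, lobby]
Visit annex; enqueue workshop → queue [office, garage, studio, loft, lobby, workshop]
Visit office → queue [garage, studio, loft, lobby, workshop]
Visit garage → queue [studio, loft, lobby, workshop]
Visit studio; enqueue library → queue [loft, lobby, workshop, library]
Visit loft → queue [lobby, workshop, library]
Visit lobby → queue [workshop, library]
Visit workshop → queue [library]
Visit library → queue []

study -> vault -> pantry -> kitchen -> hall -> annex -> office -> garage -> studio -> loft -> lobby -> workshop -> library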